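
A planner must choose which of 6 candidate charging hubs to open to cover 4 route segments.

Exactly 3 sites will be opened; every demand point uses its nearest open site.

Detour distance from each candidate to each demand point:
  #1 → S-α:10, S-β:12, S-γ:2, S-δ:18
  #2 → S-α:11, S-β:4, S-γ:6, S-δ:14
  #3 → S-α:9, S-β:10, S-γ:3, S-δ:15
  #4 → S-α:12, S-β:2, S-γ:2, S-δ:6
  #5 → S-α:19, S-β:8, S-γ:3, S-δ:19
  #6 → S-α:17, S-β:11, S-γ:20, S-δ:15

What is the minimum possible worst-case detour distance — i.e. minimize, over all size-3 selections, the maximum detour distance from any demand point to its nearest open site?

Open {#1, #3, #4}.
  Farthest demand point is S-α at detour distance 9 (to #3); all others are ≤ 9.
With {#2, #3, #4} the worst case is 9.
With {#3, #4, #5} the worst case is 9.
No size-3 selection achieves below 9.

9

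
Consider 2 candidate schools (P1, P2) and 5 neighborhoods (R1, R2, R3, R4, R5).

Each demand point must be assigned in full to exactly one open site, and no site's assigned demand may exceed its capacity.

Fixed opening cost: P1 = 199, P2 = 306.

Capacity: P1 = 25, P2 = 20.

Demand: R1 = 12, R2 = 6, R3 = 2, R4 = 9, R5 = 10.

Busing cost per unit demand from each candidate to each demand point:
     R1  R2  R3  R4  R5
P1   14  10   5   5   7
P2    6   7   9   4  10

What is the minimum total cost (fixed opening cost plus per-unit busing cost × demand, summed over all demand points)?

744

Open {P1, P2}; cheapest assignment that respects the capacities:
  P1 (cap 25, load 21): R3, R4, R5 — cost 2×5 + 9×5 + 10×7 = 125
  P2 (cap 20, load 18): R1, R2 — cost 12×6 + 6×7 = 114
  Shipping 239, fixed 505 → total 744.
  Any other capacity-feasible assignment to {P1, P2} ships for at least 239.
Total demand is 39 and no other set of sites has combined capacity ≥ 39, so {P1, P2} is the only feasible choice of open sites. Minimum: 744.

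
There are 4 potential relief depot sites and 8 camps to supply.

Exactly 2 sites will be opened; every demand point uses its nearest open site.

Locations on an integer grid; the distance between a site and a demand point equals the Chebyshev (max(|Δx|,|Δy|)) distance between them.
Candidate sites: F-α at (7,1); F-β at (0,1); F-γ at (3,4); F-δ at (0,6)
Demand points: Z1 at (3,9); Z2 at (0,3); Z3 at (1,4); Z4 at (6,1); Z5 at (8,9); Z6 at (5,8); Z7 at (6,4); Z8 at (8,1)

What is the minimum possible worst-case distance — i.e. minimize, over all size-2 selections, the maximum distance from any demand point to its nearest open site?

5

Open {F-α, F-γ}.
  Farthest demand point is Z1 at distance 5 (to F-γ); all others are ≤ 5.
With {F-β, F-γ} the worst case is 5.
With {F-γ, F-δ} the worst case is 5.
No size-2 selection achieves below 5.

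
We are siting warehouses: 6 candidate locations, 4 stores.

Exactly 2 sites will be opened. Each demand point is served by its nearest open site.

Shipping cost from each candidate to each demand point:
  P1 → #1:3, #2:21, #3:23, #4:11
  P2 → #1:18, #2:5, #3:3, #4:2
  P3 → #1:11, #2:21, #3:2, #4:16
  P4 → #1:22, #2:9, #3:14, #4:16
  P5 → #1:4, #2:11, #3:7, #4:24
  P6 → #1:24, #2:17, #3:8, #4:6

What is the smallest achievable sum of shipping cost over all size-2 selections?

Open {P1, P2}.
  #1→P1 3, #2→P2 5, #3→P2 3, #4→P2 2  ⇒ total 13.
Compare {P2, P5}: total 14.
Compare {P2, P3}: total 20.
No size-2 selection does better; minimum is 13.

13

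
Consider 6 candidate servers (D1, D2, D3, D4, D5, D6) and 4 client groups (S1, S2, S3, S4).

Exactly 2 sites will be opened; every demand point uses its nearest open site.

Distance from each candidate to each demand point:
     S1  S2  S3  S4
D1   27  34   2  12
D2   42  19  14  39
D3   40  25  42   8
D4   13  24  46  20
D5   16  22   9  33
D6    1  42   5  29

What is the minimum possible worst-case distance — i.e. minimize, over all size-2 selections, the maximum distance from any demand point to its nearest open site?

Open {D2, D4}.
  Farthest demand point is S4 at distance 20 (to D4); all others are ≤ 20.
With {D1, D5} the worst case is 22.
With {D3, D5} the worst case is 22.
No size-2 selection achieves below 20.

20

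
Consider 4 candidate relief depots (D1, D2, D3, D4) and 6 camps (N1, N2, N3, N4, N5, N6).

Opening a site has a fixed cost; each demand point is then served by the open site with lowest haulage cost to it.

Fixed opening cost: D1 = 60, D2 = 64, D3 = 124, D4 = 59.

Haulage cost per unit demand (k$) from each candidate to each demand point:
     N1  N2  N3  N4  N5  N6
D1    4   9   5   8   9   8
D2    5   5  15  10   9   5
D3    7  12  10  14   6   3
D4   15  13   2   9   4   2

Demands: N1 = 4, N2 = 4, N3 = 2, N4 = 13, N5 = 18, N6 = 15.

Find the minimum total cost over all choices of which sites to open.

Open {D1, D4}: assign each demand point to its cheapest open site.
  N1→D1 4×4=16, N2→D1 4×9=36, N3→D4 2×2=4, N4→D1 13×8=104, N5→D4 18×4=72, N6→D4 15×2=30
  haulage cost 262, fixed 119 → total 381.
Compare {D2, D4}: haulage cost 263 + fixed 123 = 386.
Compare {D4}: haulage cost 335 + fixed 59 = 394.
Compare {D1, D2, D4}: haulage cost 246 + fixed 183 = 429.
All other subsets cost ≥ 386. Minimum total cost: 381.

381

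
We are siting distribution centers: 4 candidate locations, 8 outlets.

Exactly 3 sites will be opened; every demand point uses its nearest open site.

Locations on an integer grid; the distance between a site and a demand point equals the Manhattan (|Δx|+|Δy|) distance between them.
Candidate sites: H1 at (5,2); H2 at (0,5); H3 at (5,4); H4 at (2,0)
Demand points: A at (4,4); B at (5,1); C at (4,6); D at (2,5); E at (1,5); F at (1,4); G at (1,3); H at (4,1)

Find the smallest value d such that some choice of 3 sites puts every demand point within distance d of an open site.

Open {H1, H2, H3}.
  Farthest demand point is C at distance 3 (to H3); all others are ≤ 3.
With {H2, H3, H4} the worst case is 3.
With {H1, H2, H4} the worst case is 5.
No size-3 selection achieves below 3.

3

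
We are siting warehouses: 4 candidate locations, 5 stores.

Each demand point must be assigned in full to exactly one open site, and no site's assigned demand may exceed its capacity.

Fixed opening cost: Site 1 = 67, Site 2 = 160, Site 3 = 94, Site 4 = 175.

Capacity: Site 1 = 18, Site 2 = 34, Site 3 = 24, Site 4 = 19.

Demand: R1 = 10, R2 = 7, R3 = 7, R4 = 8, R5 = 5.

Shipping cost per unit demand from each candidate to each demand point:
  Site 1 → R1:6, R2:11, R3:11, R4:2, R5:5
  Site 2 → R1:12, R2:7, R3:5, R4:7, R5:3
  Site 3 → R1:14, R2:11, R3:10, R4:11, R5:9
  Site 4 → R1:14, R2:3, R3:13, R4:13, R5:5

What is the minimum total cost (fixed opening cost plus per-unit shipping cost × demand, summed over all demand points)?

402

Open {Site 1, Site 2}; cheapest assignment that respects the capacities:
  Site 1 (cap 18, load 18): R1, R4 — cost 10×6 + 8×2 = 76
  Site 2 (cap 34, load 19): R2, R3, R5 — cost 7×7 + 7×5 + 5×3 = 99
  Shipping 175, fixed 227 → total 402.
  Any other capacity-feasible assignment to {Site 1, Site 2} ships for at least 175.
Compare {Site 1, Site 3}: its best feasible assignment gives total 429.
Compare {Site 1, Site 4}: its best feasible assignment gives total 455.
Every other set of open sites that can feasibly serve all demand totals ≥ 429 even under its best assignment. Minimum: 402.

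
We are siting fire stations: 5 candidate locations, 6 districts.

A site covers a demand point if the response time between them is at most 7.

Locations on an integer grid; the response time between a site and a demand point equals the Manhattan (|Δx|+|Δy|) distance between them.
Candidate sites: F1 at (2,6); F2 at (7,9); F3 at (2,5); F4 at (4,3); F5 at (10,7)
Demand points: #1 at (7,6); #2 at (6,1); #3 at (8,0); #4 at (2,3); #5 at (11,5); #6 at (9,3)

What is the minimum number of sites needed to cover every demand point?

2

Coverage sets (demand points within 7 of each site):
  F1: {#1, #4}
  F2: {#1}
  F3: {#1, #4}
  F4: {#1, #2, #3, #4, #6}
  F5: {#1, #5, #6}
No single site covers all 6 demand points.
But {F4, F5} covers everything, so the minimum is 2.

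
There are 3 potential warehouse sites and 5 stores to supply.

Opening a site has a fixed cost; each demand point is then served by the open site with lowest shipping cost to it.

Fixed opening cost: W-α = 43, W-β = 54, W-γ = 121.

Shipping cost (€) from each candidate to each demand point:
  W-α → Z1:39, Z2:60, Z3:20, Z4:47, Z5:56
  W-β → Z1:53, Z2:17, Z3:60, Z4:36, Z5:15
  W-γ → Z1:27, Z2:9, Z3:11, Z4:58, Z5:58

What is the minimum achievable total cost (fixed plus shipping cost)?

224

Open {W-α, W-β}: assign each demand point to its cheapest open site.
  Z1→W-α 39, Z2→W-β 17, Z3→W-α 20, Z4→W-β 36, Z5→W-β 15
  shipping cost 127, fixed 97 → total 224.
Compare {W-β}: shipping cost 181 + fixed 54 = 235.
Compare {W-α}: shipping cost 222 + fixed 43 = 265.
Compare {W-β, W-γ}: shipping cost 98 + fixed 175 = 273.
All other subsets cost ≥ 235. Minimum total cost: 224.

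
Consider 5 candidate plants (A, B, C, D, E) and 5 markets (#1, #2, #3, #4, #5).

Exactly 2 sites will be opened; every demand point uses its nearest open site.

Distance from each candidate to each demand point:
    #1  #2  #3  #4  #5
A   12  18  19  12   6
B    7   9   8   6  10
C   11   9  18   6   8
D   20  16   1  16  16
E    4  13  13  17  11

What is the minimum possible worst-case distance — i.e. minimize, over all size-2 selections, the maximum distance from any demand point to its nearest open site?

Open {A, B}.
  Farthest demand point is #2 at distance 9 (to B); all others are ≤ 9.
With {B, C} the worst case is 9.
With {B, D} the worst case is 10.
No size-2 selection achieves below 9.

9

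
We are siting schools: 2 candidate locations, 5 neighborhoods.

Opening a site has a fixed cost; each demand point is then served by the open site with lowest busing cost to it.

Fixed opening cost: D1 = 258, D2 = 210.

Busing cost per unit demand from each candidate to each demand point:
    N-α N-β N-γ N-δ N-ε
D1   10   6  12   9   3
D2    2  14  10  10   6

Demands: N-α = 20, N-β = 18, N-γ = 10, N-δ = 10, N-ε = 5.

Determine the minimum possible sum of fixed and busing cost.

Open {D2}: assign each demand point to its cheapest open site.
  N-α→D2 20×2=40, N-β→D2 18×14=252, N-γ→D2 10×10=100, N-δ→D2 10×10=100, N-ε→D2 5×6=30
  busing cost 522, fixed 210 → total 732.
Compare {D1}: busing cost 533 + fixed 258 = 791.
Compare {D1, D2}: busing cost 353 + fixed 468 = 821.

732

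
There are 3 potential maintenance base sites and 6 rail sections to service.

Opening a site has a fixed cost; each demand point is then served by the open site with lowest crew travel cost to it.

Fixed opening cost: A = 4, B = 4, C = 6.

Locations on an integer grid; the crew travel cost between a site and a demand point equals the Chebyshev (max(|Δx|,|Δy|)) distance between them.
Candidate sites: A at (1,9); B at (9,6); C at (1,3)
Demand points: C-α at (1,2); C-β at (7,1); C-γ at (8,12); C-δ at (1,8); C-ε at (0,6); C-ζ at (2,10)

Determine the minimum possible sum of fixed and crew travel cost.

29

Open {A, C}: assign each demand point to its cheapest open site.
  C-α→C 1, C-β→C 6, C-γ→A 7, C-δ→A 1, C-ε→A 3, C-ζ→A 1
  crew travel cost 19, fixed 10 → total 29.
Compare {A}: crew travel cost 27 + fixed 4 = 31.
Compare {A, B}: crew travel cost 23 + fixed 8 = 31.
Compare {A, B, C}: crew travel cost 17 + fixed 14 = 31.
All other subsets cost ≥ 31. Minimum total cost: 29.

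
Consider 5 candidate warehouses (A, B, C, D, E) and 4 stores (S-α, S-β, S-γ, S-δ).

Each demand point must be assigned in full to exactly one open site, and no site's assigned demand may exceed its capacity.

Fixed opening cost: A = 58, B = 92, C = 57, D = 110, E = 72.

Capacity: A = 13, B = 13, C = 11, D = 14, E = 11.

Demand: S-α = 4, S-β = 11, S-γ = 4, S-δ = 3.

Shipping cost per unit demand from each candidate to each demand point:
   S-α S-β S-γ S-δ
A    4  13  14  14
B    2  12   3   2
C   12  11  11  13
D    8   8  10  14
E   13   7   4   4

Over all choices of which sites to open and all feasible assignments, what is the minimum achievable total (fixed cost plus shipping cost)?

267

Open {B, E}; cheapest assignment that respects the capacities:
  B (cap 13, load 11): S-α, S-γ, S-δ — cost 4×2 + 4×3 + 3×2 = 26
  E (cap 11, load 11): S-β — cost 11×7 = 77
  Shipping 103, fixed 164 → total 267.
  Any other capacity-feasible assignment to {B, E} ships for at least 103.
Compare {B, C}: its best feasible assignment gives total 296.
Compare {B, D}: its best feasible assignment gives total 316.
Every other set of open sites that can feasibly serve all demand totals ≥ 296 even under its best assignment. Minimum: 267.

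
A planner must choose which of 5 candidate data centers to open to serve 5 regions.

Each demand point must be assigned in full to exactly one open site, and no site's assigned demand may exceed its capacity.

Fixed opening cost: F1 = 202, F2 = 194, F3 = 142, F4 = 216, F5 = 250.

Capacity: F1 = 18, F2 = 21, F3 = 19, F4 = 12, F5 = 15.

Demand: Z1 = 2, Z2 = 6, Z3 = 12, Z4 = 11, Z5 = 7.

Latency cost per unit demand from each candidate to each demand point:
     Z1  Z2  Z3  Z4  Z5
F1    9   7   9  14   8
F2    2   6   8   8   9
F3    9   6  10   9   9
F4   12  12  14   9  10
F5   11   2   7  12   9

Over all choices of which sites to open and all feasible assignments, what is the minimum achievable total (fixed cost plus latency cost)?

634

Open {F2, F3}; cheapest assignment that respects the capacities:
  F2 (cap 21, load 21): Z1, Z3, Z5 — cost 2×2 + 12×8 + 7×9 = 163
  F3 (cap 19, load 17): Z2, Z4 — cost 6×6 + 11×9 = 135
  Shipping 298, fixed 336 → total 634.
  Any other capacity-feasible assignment to {F2, F3} ships for at least 298.
Compare {F1, F2}: its best feasible assignment gives total 701.
Compare {F1, F2, F3}: its best feasible assignment gives total 829.
Every other set of open sites that can feasibly serve all demand totals ≥ 701 even under its best assignment. Minimum: 634.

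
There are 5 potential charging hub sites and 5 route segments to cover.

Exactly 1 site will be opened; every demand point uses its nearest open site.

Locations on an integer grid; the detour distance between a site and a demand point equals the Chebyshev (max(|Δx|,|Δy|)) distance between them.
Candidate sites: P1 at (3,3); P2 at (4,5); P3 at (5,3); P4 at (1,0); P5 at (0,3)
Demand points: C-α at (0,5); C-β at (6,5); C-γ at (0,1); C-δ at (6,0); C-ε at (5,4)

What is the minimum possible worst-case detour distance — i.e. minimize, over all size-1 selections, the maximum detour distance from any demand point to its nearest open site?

3

Open {P1}.
  Farthest demand point is C-α at detour distance 3 (to P1); all others are ≤ 3.
With {P2} the worst case is 5.
With {P3} the worst case is 5.
No size-1 selection achieves below 3.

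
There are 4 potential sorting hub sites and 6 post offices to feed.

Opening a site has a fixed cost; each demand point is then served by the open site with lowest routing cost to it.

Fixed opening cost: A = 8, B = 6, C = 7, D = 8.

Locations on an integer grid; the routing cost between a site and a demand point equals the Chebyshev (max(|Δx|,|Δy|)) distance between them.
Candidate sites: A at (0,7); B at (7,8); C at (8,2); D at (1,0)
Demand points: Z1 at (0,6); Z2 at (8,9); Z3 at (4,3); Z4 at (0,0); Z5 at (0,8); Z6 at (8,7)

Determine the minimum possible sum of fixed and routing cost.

Open {A, B}: assign each demand point to its cheapest open site.
  Z1→A 1, Z2→B 1, Z3→A 4, Z4→A 7, Z5→A 1, Z6→B 1
  routing cost 15, fixed 14 → total 29.
Compare {A, B, D}: routing cost 8 + fixed 22 = 30.
Compare {B, D}: routing cost 19 + fixed 14 = 33.
Compare {B}: routing cost 29 + fixed 6 = 35.
All other subsets cost ≥ 30. Minimum total cost: 29.

29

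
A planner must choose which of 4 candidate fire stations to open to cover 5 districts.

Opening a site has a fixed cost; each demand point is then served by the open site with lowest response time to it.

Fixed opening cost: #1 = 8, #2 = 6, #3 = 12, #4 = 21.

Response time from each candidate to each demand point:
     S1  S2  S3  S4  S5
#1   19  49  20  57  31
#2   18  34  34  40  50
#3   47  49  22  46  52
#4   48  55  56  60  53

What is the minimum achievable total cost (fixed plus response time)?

157

Open {#1, #2}: assign each demand point to its cheapest open site.
  S1→#2 18, S2→#2 34, S3→#1 20, S4→#2 40, S5→#1 31
  response time 143, fixed 14 → total 157.
Compare {#1, #2, #3}: response time 143 + fixed 26 = 169.
Compare {#1, #2, #4}: response time 143 + fixed 35 = 178.
Compare {#2}: response time 176 + fixed 6 = 182.
All other subsets cost ≥ 169. Minimum total cost: 157.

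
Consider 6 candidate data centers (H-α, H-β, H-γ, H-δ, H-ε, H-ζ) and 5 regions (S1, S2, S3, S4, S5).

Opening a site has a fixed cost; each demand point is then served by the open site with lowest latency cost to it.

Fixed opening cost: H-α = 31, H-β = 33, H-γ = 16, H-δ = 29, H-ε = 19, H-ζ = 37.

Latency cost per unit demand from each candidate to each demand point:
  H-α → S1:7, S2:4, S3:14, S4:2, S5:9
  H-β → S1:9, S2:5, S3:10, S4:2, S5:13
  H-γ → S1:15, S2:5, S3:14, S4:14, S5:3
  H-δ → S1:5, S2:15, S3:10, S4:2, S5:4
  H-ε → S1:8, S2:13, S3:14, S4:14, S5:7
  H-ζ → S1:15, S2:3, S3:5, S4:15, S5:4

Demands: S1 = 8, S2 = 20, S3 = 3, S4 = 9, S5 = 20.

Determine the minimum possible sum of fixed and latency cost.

Open {H-γ, H-δ, H-ζ}: assign each demand point to its cheapest open site.
  S1→H-δ 8×5=40, S2→H-ζ 20×3=60, S3→H-ζ 3×5=15, S4→H-δ 9×2=18, S5→H-γ 20×3=60
  latency cost 193, fixed 82 → total 275.
Compare {H-δ, H-ζ}: latency cost 213 + fixed 66 = 279.
Compare {H-γ, H-δ}: latency cost 248 + fixed 45 = 293.
Compare {H-α, H-γ, H-ζ}: latency cost 209 + fixed 84 = 293.
All other subsets cost ≥ 279. Minimum total cost: 275.

275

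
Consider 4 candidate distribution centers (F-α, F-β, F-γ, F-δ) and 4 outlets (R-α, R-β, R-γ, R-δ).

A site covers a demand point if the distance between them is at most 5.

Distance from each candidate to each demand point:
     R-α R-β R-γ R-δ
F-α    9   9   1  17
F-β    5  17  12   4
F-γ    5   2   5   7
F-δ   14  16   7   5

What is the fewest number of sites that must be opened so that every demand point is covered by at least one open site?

2

Coverage sets (demand points within 5 of each site):
  F-α: {R-γ}
  F-β: {R-α, R-δ}
  F-γ: {R-α, R-β, R-γ}
  F-δ: {R-δ}
No single site covers all 4 demand points.
But {F-β, F-γ} covers everything, so the minimum is 2.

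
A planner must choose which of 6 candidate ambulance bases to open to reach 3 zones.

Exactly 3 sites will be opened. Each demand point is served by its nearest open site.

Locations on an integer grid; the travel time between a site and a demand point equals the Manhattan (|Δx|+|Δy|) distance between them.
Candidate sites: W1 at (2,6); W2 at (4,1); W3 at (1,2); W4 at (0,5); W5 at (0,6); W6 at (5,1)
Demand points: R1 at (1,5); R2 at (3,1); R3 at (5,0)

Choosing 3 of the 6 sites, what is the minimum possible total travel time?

3

Open {W2, W4, W6}.
  R1→W4 1, R2→W2 1, R3→W6 1  ⇒ total 3.
Compare {W1, W2, W4}: total 4.
Compare {W1, W2, W6}: total 4.
No size-3 selection does better; minimum is 3.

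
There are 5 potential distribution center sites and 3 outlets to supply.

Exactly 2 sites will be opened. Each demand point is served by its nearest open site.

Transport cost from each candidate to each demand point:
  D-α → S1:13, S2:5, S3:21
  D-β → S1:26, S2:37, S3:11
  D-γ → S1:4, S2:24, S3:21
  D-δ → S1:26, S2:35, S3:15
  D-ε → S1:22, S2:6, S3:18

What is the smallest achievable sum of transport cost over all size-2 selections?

Open {D-γ, D-ε}.
  S1→D-γ 4, S2→D-ε 6, S3→D-ε 18  ⇒ total 28.
Compare {D-α, D-β}: total 29.
Compare {D-α, D-γ}: total 30.
No size-2 selection does better; minimum is 28.

28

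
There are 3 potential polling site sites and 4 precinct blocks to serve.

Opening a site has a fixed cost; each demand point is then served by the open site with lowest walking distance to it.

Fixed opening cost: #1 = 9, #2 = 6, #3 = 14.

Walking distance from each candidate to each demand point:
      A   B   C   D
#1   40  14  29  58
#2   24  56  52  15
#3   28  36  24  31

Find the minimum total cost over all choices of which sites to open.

97

Open {#1, #2}: assign each demand point to its cheapest open site.
  A→#2 24, B→#1 14, C→#1 29, D→#2 15
  walking distance 82, fixed 15 → total 97.
Compare {#1, #2, #3}: walking distance 77 + fixed 29 = 106.
Compare {#2, #3}: walking distance 99 + fixed 20 = 119.
Compare {#1, #3}: walking distance 97 + fixed 23 = 120.
All other subsets cost ≥ 106. Minimum total cost: 97.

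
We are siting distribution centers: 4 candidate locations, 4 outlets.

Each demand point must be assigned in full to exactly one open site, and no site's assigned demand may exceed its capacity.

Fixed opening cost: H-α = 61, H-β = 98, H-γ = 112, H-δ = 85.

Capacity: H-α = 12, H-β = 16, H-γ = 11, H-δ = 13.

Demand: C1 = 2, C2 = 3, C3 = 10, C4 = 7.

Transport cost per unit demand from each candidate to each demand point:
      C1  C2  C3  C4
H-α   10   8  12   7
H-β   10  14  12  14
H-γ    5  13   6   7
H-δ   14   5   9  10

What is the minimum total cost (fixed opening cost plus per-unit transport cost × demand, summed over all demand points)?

Open {H-α, H-δ}; cheapest assignment that respects the capacities:
  H-α (cap 12, load 9): C1, C4 — cost 2×10 + 7×7 = 69
  H-δ (cap 13, load 13): C2, C3 — cost 3×5 + 10×9 = 105
  Shipping 174, fixed 146 → total 320.
  Any other capacity-feasible assignment to {H-α, H-δ} ships for at least 174.
Compare {H-α, H-γ}: its best feasible assignment gives total 326.
Compare {H-γ, H-δ}: its best feasible assignment gives total 361.
Every other set of open sites that can feasibly serve all demand totals ≥ 326 even under its best assignment. Minimum: 320.

320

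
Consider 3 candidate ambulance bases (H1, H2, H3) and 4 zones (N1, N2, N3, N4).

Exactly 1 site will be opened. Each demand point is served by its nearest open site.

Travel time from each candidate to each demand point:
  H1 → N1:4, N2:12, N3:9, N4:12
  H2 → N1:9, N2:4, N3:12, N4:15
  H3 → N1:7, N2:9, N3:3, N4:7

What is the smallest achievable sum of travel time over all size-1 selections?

26

Open {H3}.
  N1→H3 7, N2→H3 9, N3→H3 3, N4→H3 7  ⇒ total 26.
Compare {H1}: total 37.
Compare {H2}: total 40.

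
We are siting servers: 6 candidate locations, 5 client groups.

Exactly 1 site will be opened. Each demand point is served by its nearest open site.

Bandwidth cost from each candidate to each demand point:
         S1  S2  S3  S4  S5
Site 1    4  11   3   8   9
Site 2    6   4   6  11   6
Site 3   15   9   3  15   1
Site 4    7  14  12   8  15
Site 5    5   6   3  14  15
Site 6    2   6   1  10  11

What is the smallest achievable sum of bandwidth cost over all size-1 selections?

Open {Site 6}.
  S1→Site 6 2, S2→Site 6 6, S3→Site 6 1, S4→Site 6 10, S5→Site 6 11  ⇒ total 30.
Compare {Site 2}: total 33.
Compare {Site 1}: total 35.
No size-1 selection does better; minimum is 30.

30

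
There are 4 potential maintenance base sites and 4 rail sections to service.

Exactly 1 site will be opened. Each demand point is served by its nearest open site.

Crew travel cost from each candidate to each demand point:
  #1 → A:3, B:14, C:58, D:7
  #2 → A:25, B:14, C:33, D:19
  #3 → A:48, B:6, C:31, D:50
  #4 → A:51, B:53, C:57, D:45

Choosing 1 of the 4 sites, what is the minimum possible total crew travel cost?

Open {#1}.
  A→#1 3, B→#1 14, C→#1 58, D→#1 7  ⇒ total 82.
Compare {#2}: total 91.
Compare {#3}: total 135.
No size-1 selection does better; minimum is 82.

82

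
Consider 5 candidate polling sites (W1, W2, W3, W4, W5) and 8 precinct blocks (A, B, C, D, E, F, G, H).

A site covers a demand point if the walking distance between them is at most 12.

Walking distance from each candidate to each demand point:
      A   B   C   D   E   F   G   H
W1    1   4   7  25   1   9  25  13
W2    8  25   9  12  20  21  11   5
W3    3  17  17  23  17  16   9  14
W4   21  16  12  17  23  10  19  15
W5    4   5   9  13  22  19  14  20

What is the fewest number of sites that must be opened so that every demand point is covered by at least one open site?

2

Coverage sets (demand points within 12 of each site):
  W1: {A, B, C, E, F}
  W2: {A, C, D, G, H}
  W3: {A, G}
  W4: {C, F}
  W5: {A, B, C}
No single site covers all 8 demand points.
But {W1, W2} covers everything, so the minimum is 2.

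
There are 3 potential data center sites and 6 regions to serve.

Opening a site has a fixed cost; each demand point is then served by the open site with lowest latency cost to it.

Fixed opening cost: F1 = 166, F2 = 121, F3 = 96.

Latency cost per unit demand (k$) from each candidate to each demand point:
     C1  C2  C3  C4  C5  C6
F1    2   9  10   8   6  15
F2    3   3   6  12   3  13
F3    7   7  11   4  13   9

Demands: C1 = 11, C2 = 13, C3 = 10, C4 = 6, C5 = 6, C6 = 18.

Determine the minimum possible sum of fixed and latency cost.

Open {F2, F3}: assign each demand point to its cheapest open site.
  C1→F2 11×3=33, C2→F2 13×3=39, C3→F2 10×6=60, C4→F3 6×4=24, C5→F2 6×3=18, C6→F3 18×9=162
  latency cost 336, fixed 217 → total 553.
Compare {F2}: latency cost 456 + fixed 121 = 577.
Compare {F3}: latency cost 542 + fixed 96 = 638.
Compare {F1, F3}: latency cost 435 + fixed 262 = 697.
All other subsets cost ≥ 577. Minimum total cost: 553.

553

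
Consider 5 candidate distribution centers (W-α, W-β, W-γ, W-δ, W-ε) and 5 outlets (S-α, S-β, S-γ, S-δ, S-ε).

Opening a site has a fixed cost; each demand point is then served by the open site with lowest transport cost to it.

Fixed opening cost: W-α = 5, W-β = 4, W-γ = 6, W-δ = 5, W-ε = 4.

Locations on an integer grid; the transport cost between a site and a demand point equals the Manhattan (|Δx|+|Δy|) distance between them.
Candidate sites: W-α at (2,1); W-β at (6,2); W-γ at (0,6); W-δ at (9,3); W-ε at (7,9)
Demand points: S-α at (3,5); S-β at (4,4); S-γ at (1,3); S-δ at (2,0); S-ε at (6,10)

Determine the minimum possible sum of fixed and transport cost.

25

Open {W-α, W-ε}: assign each demand point to its cheapest open site.
  S-α→W-α 5, S-β→W-α 5, S-γ→W-α 3, S-δ→W-α 1, S-ε→W-ε 2
  transport cost 16, fixed 9 → total 25.
Compare {W-α, W-β, W-ε}: transport cost 15 + fixed 13 = 28.
Compare {W-α, W-β}: transport cost 21 + fixed 9 = 30.
Compare {W-α, W-γ, W-ε}: transport cost 15 + fixed 15 = 30.
All other subsets cost ≥ 28. Minimum total cost: 25.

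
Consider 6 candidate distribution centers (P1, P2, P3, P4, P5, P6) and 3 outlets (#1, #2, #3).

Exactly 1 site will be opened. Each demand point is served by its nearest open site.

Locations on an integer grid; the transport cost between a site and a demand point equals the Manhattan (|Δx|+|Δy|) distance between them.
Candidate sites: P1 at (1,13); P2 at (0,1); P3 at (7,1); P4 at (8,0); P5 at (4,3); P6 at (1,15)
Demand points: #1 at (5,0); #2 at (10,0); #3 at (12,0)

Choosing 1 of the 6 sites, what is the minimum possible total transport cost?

9

Open {P4}.
  #1→P4 3, #2→P4 2, #3→P4 4  ⇒ total 9.
Compare {P3}: total 13.
Compare {P5}: total 24.
No size-1 selection does better; minimum is 9.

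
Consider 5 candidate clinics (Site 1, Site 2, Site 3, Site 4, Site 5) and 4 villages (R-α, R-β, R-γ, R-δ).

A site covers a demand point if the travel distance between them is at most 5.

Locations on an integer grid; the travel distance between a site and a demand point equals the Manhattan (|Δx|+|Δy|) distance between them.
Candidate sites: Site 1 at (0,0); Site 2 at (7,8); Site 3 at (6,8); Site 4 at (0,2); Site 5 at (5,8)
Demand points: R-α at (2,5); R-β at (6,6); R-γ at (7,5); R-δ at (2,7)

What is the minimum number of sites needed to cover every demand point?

2

Coverage sets (demand points within 5 of each site):
  Site 1: {}
  Site 2: {R-β, R-γ}
  Site 3: {R-β, R-γ, R-δ}
  Site 4: {R-α}
  Site 5: {R-β, R-γ, R-δ}
No single site covers all 4 demand points.
But {Site 3, Site 4} covers everything, so the minimum is 2.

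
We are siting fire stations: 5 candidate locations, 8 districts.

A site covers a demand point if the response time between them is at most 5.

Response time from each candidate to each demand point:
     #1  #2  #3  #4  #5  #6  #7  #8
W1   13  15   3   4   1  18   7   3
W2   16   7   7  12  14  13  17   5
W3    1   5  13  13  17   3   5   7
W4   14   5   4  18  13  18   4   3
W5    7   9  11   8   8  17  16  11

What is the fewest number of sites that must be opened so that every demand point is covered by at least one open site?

Coverage sets (demand points within 5 of each site):
  W1: {#3, #4, #5, #8}
  W2: {#8}
  W3: {#1, #2, #6, #7}
  W4: {#2, #3, #7, #8}
  W5: {}
No single site covers all 8 demand points.
But {W1, W3} covers everything, so the minimum is 2.

2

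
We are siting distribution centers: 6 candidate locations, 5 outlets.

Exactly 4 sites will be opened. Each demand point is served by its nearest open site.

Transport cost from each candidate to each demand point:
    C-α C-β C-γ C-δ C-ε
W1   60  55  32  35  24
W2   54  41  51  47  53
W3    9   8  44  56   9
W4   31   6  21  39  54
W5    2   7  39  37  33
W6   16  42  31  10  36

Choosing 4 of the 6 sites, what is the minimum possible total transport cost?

Open {W3, W4, W5, W6}.
  C-α→W5 2, C-β→W4 6, C-γ→W4 21, C-δ→W6 10, C-ε→W3 9  ⇒ total 48.
Compare {W1, W3, W4, W6}: total 55.
Compare {W2, W3, W4, W6}: total 55.
No size-4 selection does better; minimum is 48.

48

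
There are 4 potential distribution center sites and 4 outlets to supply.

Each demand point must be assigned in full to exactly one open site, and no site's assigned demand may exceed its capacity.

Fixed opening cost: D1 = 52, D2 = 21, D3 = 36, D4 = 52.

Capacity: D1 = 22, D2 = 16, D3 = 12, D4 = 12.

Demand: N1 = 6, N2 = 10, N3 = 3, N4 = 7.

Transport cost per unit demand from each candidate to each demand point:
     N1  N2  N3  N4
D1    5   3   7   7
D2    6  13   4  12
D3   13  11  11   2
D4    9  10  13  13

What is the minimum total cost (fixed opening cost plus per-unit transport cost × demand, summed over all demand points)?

Open {D1, D3}; cheapest assignment that respects the capacities:
  D1 (cap 22, load 19): N1, N2, N3 — cost 6×5 + 10×3 + 3×7 = 81
  D3 (cap 12, load 7): N4 — cost 7×2 = 14
  Shipping 95, fixed 88 → total 183.
  Any other capacity-feasible assignment to {D1, D3} ships for at least 95.
Compare {D1, D2, D3}: its best feasible assignment gives total 195.
Compare {D1, D2}: its best feasible assignment gives total 200.
Every other set of open sites that can feasibly serve all demand totals ≥ 195 even under its best assignment. Minimum: 183.

183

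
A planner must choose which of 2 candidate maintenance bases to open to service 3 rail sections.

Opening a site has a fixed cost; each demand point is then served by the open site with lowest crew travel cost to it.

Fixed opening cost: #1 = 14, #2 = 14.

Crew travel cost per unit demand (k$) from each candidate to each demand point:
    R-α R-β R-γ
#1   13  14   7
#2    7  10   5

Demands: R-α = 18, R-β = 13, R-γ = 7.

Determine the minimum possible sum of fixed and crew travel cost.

305

Open {#2}: assign each demand point to its cheapest open site.
  R-α→#2 18×7=126, R-β→#2 13×10=130, R-γ→#2 7×5=35
  crew travel cost 291, fixed 14 → total 305.
Compare {#1, #2}: crew travel cost 291 + fixed 28 = 319.
Compare {#1}: crew travel cost 465 + fixed 14 = 479.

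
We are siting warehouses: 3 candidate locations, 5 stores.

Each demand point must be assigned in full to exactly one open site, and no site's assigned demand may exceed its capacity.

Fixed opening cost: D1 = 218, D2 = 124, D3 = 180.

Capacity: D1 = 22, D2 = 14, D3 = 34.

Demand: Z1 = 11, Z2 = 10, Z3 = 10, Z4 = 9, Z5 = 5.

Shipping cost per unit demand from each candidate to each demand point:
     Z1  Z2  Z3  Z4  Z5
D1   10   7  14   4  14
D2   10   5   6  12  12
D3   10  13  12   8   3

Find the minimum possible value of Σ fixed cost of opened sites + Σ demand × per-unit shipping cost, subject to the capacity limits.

749

Open {D1, D3}; cheapest assignment that respects the capacities:
  D1 (cap 22, load 19): Z2, Z4 — cost 10×7 + 9×4 = 106
  D3 (cap 34, load 26): Z1, Z3, Z5 — cost 11×10 + 10×12 + 5×3 = 245
  Shipping 351, fixed 398 → total 749.
  Any other capacity-feasible assignment to {D1, D3} ships for at least 351.
Compare {D2, D3}: its best feasible assignment gives total 751.
Compare {D1, D2, D3}: its best feasible assignment gives total 813.
Every other set of open sites that can feasibly serve all demand totals ≥ 751 even under its best assignment. Minimum: 749.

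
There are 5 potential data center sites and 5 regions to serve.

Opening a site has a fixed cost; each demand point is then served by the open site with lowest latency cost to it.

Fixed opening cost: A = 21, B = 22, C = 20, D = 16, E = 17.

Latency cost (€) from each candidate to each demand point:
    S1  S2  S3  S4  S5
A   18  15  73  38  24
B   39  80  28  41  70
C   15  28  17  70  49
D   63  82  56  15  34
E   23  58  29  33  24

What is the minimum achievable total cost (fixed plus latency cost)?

Open {A, C, D}: assign each demand point to its cheapest open site.
  S1→C 15, S2→A 15, S3→C 17, S4→D 15, S5→A 24
  latency cost 86, fixed 57 → total 143.
Compare {C, D}: latency cost 109 + fixed 36 = 145.
Compare {A, C}: latency cost 109 + fixed 41 = 150.
Compare {C, D, E}: latency cost 99 + fixed 53 = 152.
All other subsets cost ≥ 145. Minimum total cost: 143.

143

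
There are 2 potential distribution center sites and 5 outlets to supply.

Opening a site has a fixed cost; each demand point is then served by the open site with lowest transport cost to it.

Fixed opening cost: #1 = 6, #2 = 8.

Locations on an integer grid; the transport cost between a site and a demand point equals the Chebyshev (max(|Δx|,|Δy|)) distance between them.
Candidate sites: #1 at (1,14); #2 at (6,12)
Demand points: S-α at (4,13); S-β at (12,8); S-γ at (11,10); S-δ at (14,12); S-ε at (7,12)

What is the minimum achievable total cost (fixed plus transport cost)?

30

Open {#2}: assign each demand point to its cheapest open site.
  S-α→#2 2, S-β→#2 6, S-γ→#2 5, S-δ→#2 8, S-ε→#2 1
  transport cost 22, fixed 8 → total 30.
Compare {#1, #2}: transport cost 22 + fixed 14 = 36.
Compare {#1}: transport cost 43 + fixed 6 = 49.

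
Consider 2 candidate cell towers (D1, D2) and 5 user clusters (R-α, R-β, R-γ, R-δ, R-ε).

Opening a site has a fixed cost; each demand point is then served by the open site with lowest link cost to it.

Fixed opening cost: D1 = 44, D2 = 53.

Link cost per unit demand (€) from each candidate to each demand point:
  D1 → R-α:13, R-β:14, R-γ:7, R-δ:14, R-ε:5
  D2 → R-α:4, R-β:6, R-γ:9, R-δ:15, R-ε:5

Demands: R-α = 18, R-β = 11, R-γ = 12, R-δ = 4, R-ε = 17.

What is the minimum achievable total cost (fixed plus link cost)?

444

Open {D2}: assign each demand point to its cheapest open site.
  R-α→D2 18×4=72, R-β→D2 11×6=66, R-γ→D2 12×9=108, R-δ→D2 4×15=60, R-ε→D2 17×5=85
  link cost 391, fixed 53 → total 444.
Compare {D1, D2}: link cost 363 + fixed 97 = 460.
Compare {D1}: link cost 613 + fixed 44 = 657.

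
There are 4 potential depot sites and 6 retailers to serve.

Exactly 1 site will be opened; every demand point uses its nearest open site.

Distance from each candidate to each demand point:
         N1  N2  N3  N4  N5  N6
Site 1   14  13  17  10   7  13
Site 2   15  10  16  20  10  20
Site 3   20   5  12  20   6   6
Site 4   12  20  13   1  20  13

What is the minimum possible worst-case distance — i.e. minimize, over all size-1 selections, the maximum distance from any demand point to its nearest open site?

17

Open {Site 1}.
  Farthest demand point is N3 at distance 17 (to Site 1); all others are ≤ 17.
With {Site 2} the worst case is 20.
With {Site 3} the worst case is 20.
No size-1 selection achieves below 17.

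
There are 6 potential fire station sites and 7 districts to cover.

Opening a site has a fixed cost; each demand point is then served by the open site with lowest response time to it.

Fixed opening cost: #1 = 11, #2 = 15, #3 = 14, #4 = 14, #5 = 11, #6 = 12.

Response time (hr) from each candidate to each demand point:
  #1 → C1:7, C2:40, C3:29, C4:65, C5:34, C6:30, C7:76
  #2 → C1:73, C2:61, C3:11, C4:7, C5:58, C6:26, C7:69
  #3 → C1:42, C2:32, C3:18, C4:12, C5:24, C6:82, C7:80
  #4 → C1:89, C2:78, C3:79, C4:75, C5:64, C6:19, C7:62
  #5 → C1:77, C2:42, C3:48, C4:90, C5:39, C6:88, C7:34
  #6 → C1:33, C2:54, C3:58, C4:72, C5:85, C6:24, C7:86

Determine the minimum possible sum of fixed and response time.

Open {#1, #2, #3, #5}: assign each demand point to its cheapest open site.
  C1→#1 7, C2→#3 32, C3→#2 11, C4→#2 7, C5→#3 24, C6→#2 26, C7→#5 34
  response time 141, fixed 51 → total 192.
Compare {#1, #3, #5}: response time 157 + fixed 36 = 193.
Compare {#1, #2, #5}: response time 159 + fixed 37 = 196.
Compare {#1, #3, #4, #5}: response time 146 + fixed 50 = 196.
All other subsets cost ≥ 193. Minimum total cost: 192.

192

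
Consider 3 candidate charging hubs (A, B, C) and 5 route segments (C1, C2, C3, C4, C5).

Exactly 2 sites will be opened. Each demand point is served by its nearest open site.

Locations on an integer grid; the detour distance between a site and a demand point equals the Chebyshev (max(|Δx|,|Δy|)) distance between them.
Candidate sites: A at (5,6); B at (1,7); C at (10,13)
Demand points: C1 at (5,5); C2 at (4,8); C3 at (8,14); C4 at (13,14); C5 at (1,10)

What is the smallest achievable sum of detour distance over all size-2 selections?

Open {A, C}.
  C1→A 1, C2→A 2, C3→C 2, C4→C 3, C5→A 4  ⇒ total 12.
Compare {B, C}: total 15.
Compare {A, B}: total 21.

12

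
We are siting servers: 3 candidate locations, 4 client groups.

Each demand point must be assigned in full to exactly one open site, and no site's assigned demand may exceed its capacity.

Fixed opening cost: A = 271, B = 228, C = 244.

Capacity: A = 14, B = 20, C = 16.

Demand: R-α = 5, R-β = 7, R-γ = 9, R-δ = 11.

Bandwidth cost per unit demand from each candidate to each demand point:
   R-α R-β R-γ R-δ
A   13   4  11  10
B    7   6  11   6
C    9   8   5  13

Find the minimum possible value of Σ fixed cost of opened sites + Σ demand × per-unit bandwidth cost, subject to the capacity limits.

670

Open {B, C}; cheapest assignment that respects the capacities:
  B (cap 20, load 18): R-β, R-δ — cost 7×6 + 11×6 = 108
  C (cap 16, load 14): R-α, R-γ — cost 5×9 + 9×5 = 90
  Shipping 198, fixed 472 → total 670.
  Any other capacity-feasible assignment to {B, C} ships for at least 198.
Compare {A, B}: its best feasible assignment gives total 757.
Compare {A, B, C}: its best feasible assignment gives total 917.
Every other set of open sites that can feasibly serve all demand totals ≥ 757 even under its best assignment. Minimum: 670.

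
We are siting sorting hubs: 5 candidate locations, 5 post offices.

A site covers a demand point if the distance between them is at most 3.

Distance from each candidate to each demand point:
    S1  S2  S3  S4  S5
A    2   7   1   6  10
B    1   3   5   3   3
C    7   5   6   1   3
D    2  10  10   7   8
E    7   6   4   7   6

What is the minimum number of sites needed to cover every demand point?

2

Coverage sets (demand points within 3 of each site):
  A: {S1, S3}
  B: {S1, S2, S4, S5}
  C: {S4, S5}
  D: {S1}
  E: {}
No single site covers all 5 demand points.
But {A, B} covers everything, so the minimum is 2.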